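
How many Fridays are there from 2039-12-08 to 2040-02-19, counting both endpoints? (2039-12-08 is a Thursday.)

2039-12-08 is a Thursday; the first Friday on or after it is 2039-12-09 (1 day later).
From 2039-12-09 to 2040-02-19: 22 + 31 + 19 = 72 days (rest of December, January, February).
72 ÷ 7 = 10 full weeks with remainder 2, so 10 more Fridays after the first → 11.

11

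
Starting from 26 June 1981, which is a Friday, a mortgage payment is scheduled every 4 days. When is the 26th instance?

The 26th occurrence is 25 intervals after the first: 25 × 4 = 100 days after 26 June 1981.
June has 30 days — 4 days to the end of June leaves 96.
July has 31 days (65 left).
August has 31 days (34 left).
September has 30 days (4 left).
4 days into October → 4 October 1981.

4 October 1981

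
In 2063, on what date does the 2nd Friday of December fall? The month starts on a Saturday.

14 December 2063

December 2063 begins on a Saturday, so the first Friday is December 7 (6 days later).
The 2nd Friday is 1 weeks later: 7 + 7 = 14.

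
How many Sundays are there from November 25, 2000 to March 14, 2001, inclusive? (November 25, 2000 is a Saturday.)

16

November 25, 2000 is a Saturday; the first Sunday on or after it is November 26, 2000 (1 day later).
From November 26, 2000 to March 14, 2001: 4 + 31 + 31 + 28 + 14 = 108 days (rest of November, December, January, February, March).
108 ÷ 7 = 15 full weeks with remainder 3, so 15 more Sundays after the first → 16.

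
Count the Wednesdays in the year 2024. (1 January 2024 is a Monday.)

52

1 January 2024 is a Monday; the first Wednesday on or after it is 3 January 2024 (2 days later).
From 3 January 2024 to 31 December 2024: 28 + 29 + 31 + 30 + 31 + 30 + 31 + 31 + 30 + 31 + 30 + 31 = 363 days (rest of January, February, March, April, May, June, July, August, September, October, November, December).
363 ÷ 7 = 51 full weeks with remainder 6, so 51 more Wednesdays after the first → 52.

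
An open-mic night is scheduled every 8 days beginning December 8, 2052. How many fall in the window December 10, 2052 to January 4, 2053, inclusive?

3

Occurrences land 8·i days after December 8, 2052 for i = 0, 1, 2, …
December 10, 2052 is 2 days after the start; 2 ÷ 8 = 0 remainder 2; since the remainder is 2, round up to i = 1. First occurrence in the window: #2 on December 16, 2052 (1×8 = 8 days in).
January 4, 2053 is 27 days after the start; 27 ÷ 8 = 3 remainder 3. Last occurrence in the window: #4 on January 1, 2053.
Occurrences #2 through #4: 3 in total.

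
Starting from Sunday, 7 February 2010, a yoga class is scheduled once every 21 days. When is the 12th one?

The 12th occurrence is 11 intervals after the first: 11 × 21 = 231 days after 7 February 2010.
February has 28 days — 21 days to the end of February leaves 210.
March has 31 days (179 left).
April has 30 days (149 left).
May has 31 days (118 left).
June has 30 days (88 left).
July has 31 days (57 left).
August has 31 days (26 left).
26 days into September → 26 September 2010.

26 September 2010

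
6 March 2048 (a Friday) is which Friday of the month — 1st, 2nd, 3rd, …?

Day 6 falls in week ⌈6/7⌉ of the month.
Days 1–7 hold the 1st Friday, 8–14 the 2nd, 15–21 the 3rd, 22–28 the 4th, 29–31 the 5th.
6 is in the range for the 1st.

1st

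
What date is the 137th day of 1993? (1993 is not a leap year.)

1993-05-17

January has 31 days (137 − 31 = 106 remain).
February has 28 days (106 − 28 = 78 remain).
March has 31 days (78 − 31 = 47 remain).
April has 30 days (47 − 30 = 17 remain).
17 into May → May 17.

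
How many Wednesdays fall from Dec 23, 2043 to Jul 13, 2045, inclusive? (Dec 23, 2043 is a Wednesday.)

Dec 23, 2043 is a Wednesday; the first Wednesday on or after it is Dec 23, 2043.
From Dec 23, 2043 to Jul 13, 2045: 8 + 366 + 194 = 568 days (rest of 2043, 2044, to Jul 13, 2045 in 2045).
568 ÷ 7 = 81 full weeks with remainder 1, so 81 more Wednesdays after the first → 82.

82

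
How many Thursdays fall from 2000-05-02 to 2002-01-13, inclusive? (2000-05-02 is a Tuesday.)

89

2000-05-02 is a Tuesday; the first Thursday on or after it is 2000-05-04 (2 days later).
From 2000-05-04 to 2002-01-13: 241 + 365 + 13 = 619 days (rest of 2000, 2001, to 2002-01-13 in 2002).
619 ÷ 7 = 88 full weeks with remainder 3, so 88 more Thursdays after the first → 89.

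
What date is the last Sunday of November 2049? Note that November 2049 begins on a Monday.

November 2049 begins on a Monday, so the first Sunday is November 7 (6 days later).
November 2049 has 30 days. Adding weeks: 7, 14, 21, 28 — the last one ≤ 30 is the 28th.

2049-11-28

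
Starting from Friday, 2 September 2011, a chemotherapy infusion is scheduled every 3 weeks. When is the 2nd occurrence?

23 September 2011

The 2nd occurrence is 1 interval after the first: 1 × 21 = 21 days after 2 September 2011.
21 days later is 23 September 2011.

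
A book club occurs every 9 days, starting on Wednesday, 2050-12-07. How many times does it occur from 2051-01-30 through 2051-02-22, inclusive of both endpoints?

Occurrences land 9·i days after 2050-12-07 for i = 0, 1, 2, …
2051-01-30 is 54 days after the start; 54 ÷ 9 = 6 remainder 0. First occurrence in the window: #7 on 2051-01-30 (6×9 = 54 days in).
2051-02-22 is 77 days after the start; 77 ÷ 9 = 8 remainder 5. Last occurrence in the window: #9 on 2051-02-17.
Occurrences #7 through #9: 3 in total.

3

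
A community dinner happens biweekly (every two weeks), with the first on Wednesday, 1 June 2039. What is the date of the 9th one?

21 September 2039

The 9th occurrence is 8 intervals after the first: 8 × 14 = 112 days after 1 June 2039.
June has 30 days — 29 days to the end of June leaves 83.
July has 31 days (52 left).
August has 31 days (21 left).
21 days into September → 21 September 2039.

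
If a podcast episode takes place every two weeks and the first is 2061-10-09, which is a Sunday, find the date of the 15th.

The 15th occurrence is 14 intervals after the first: 14 × 14 = 196 days after 2061-10-09.
October has 31 days — 22 days to the end of October leaves 174.
November has 30 days (144 left).
December has 31 days (113 left).
January has 31 days (82 left).
February has 28 days (54 left).
March has 31 days (23 left).
23 days into April → 2062-04-23.

2062-04-23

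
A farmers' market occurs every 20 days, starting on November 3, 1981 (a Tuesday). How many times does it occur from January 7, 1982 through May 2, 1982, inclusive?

6

Occurrences land 20·i days after November 3, 1981 for i = 0, 1, 2, …
January 7, 1982 is 65 days after the start; 65 ÷ 20 = 3 remainder 5; since the remainder is 5, round up to i = 4. First occurrence in the window: #5 on January 22, 1982 (4×20 = 80 days in).
May 2, 1982 is 180 days after the start; 180 ÷ 20 = 9 remainder 0. Last occurrence in the window: #10 on May 2, 1982.
Occurrences #5 through #10: 6 in total.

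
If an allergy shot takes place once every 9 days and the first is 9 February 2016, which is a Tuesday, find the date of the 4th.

The 4th occurrence is 3 intervals after the first: 3 × 9 = 27 days after 9 February 2016.
February has 29 days — 20 days to the end of February leaves 7.
7 days into March → 7 March 2016.

7 March 2016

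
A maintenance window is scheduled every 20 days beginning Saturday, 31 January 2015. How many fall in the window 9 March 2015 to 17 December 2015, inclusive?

15

Occurrences land 20·i days after 31 January 2015 for i = 0, 1, 2, …
9 March 2015 is 37 days after the start; 37 ÷ 20 = 1 remainder 17; since the remainder is 17, round up to i = 2. First occurrence in the window: #3 on 12 March 2015 (2×20 = 40 days in).
17 December 2015 is 320 days after the start; 320 ÷ 20 = 16 remainder 0. Last occurrence in the window: #17 on 17 December 2015.
Occurrences #3 through #17: 15 in total.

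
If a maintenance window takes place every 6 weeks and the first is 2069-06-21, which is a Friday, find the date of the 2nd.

2069-08-02

The 2nd occurrence is 1 interval after the first: 1 × 42 = 42 days after 2069-06-21.
June has 30 days — 9 days to the end of June leaves 33.
July has 31 days (2 left).
2 days into August → 2069-08-02.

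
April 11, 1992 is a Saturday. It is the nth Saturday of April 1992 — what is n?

Day 11 falls in week ⌈11/7⌉ of the month.
Days 1–7 hold the 1st Saturday, 8–14 the 2nd, 15–21 the 3rd, 22–28 the 4th, 29–31 the 5th.
11 is in the range for the 2nd.

2nd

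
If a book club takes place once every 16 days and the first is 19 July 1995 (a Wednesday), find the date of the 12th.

11 January 1996

The 12th occurrence is 11 intervals after the first: 11 × 16 = 176 days after 19 July 1995.
July has 31 days — 12 days to the end of July leaves 164.
August has 31 days (133 left).
September has 30 days (103 left).
October has 31 days (72 left).
November has 30 days (42 left).
December has 31 days (11 left).
11 days into January → 11 January 1996.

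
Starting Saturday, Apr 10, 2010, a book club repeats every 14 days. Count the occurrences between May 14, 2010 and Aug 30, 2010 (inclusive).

8

Occurrences land 14·i days after Apr 10, 2010 for i = 0, 1, 2, …
May 14, 2010 is 34 days after the start; 34 ÷ 14 = 2 remainder 6; since the remainder is 6, round up to i = 3. First occurrence in the window: #4 on May 22, 2010 (3×14 = 42 days in).
Aug 30, 2010 is 142 days after the start; 142 ÷ 14 = 10 remainder 2. Last occurrence in the window: #11 on Aug 28, 2010.
Occurrences #4 through #11: 8 in total.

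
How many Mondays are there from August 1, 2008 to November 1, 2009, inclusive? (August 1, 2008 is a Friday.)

August 1, 2008 is a Friday; the first Monday on or after it is August 4, 2008 (3 days later).
From August 4, 2008 to November 1, 2009: 149 + 305 = 454 days (rest of 2008, to November 1, 2009 in 2009).
454 ÷ 7 = 64 full weeks with remainder 6, so 64 more Mondays after the first → 65.

65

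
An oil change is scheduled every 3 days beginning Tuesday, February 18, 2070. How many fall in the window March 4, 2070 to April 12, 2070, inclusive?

13

Occurrences land 3·i days after February 18, 2070 for i = 0, 1, 2, …
March 4, 2070 is 14 days after the start; 14 ÷ 3 = 4 remainder 2; since the remainder is 2, round up to i = 5. First occurrence in the window: #6 on March 5, 2070 (5×3 = 15 days in).
April 12, 2070 is 53 days after the start; 53 ÷ 3 = 17 remainder 2. Last occurrence in the window: #18 on April 10, 2070.
Occurrences #6 through #18: 13 in total.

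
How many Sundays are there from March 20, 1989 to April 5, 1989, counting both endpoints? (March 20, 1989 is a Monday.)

2

March 20, 1989 is a Monday; the first Sunday on or after it is March 26, 1989 (6 days later).
From March 26, 1989 to April 5, 1989: 5 + 5 = 10 days (rest of March, April).
10 ÷ 7 = 1 full weeks with remainder 3, so 1 more Sundays after the first → 2.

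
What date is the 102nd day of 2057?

January has 31 days (102 − 31 = 71 remain).
February has 28 days (71 − 28 = 43 remain).
March has 31 days (43 − 31 = 12 remain).
12 into April → April 12.

12 April 2057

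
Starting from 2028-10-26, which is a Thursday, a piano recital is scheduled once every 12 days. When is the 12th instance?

2029-03-07

The 12th occurrence is 11 intervals after the first: 11 × 12 = 132 days after 2028-10-26.
October has 31 days — 5 days to the end of October leaves 127.
November has 30 days (97 left).
December has 31 days (66 left).
January has 31 days (35 left).
February has 28 days (7 left).
7 days into March → 2029-03-07.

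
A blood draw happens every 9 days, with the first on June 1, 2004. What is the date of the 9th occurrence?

August 12, 2004

The 9th occurrence is 8 intervals after the first: 8 × 9 = 72 days after June 1, 2004.
June has 30 days — 29 days to the end of June leaves 43.
July has 31 days (12 left).
12 days into August → August 12, 2004.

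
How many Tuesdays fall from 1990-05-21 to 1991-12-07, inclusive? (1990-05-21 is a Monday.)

81

1990-05-21 is a Monday; the first Tuesday on or after it is 1990-05-22 (1 day later).
From 1990-05-22 to 1991-12-07: 223 + 341 = 564 days (rest of 1990, to 1991-12-07 in 1991).
564 ÷ 7 = 80 full weeks with remainder 4, so 80 more Tuesdays after the first → 81.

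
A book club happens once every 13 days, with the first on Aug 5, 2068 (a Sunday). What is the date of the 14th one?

Jan 21, 2069

The 14th occurrence is 13 intervals after the first: 13 × 13 = 169 days after Aug 5, 2068.
Aug has 31 days — 26 days to the end of Aug leaves 143.
Sep has 30 days (113 left).
Oct has 31 days (82 left).
Nov has 30 days (52 left).
Dec has 31 days (21 left).
21 days into Jan → Jan 21, 2069.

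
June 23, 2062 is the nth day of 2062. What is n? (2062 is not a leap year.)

174

Days in months before June: 31 + 28 + 31 + 30 + 31 = 151.
Plus 23 days into June → day 174.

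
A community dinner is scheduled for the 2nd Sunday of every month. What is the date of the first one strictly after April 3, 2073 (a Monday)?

April 9, 2073

April 2073 starts on a Saturday; its first Sunday is the 2nd, so the 2nd Sunday is the 9th — April 9, 2073.
April 9, 2073 is after April 3, 2073, so that is the next one.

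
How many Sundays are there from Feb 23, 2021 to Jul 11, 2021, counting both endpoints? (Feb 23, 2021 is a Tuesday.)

Feb 23, 2021 is a Tuesday; the first Sunday on or after it is Feb 28, 2021 (5 days later).
From Feb 28, 2021 to Jul 11, 2021: 0 + 31 + 30 + 31 + 30 + 11 = 133 days (rest of Feb, Mar, Apr, May, Jun, Jul).
133 ÷ 7 = 19 full weeks with remainder 0, so 19 more Sundays after the first → 20.

20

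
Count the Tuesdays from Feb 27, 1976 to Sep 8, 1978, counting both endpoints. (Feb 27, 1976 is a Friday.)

Feb 27, 1976 is a Friday; the first Tuesday on or after it is Mar 2, 1976 (4 days later).
From Mar 2, 1976 to Sep 8, 1978: 304 + 365 + 251 = 920 days (rest of 1976, 1977, to Sep 8, 1978 in 1978).
920 ÷ 7 = 131 full weeks with remainder 3, so 131 more Tuesdays after the first → 132.

132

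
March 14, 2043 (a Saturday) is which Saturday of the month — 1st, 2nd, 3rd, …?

Day 14 falls in week ⌈14/7⌉ of the month.
Days 1–7 hold the 1st Saturday, 8–14 the 2nd, 15–21 the 3rd, 22–28 the 4th, 29–31 the 5th.
14 is in the range for the 2nd.

2nd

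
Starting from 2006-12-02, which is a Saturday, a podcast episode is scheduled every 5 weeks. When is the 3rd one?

The 3rd occurrence is 2 intervals after the first: 2 × 35 = 70 days after 2006-12-02.
December has 31 days — 29 days to the end of December leaves 41.
January has 31 days (10 left).
10 days into February → 2007-02-10.

2007-02-10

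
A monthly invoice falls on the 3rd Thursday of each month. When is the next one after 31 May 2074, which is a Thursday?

21 June 2074

May 2074 starts on a Tuesday; its first Thursday is the 3rd, so the 3rd Thursday is the 17th — 17 May 2074.
That is not after 31 May 2074, so look at June 2074.
June 2074 starts on a Friday; its first Thursday is the 7th, so the 3rd Thursday is the 21st — 21 June 2074.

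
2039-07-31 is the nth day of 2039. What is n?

Days in months before July: 31 + 28 + 31 + 30 + 31 + 30 = 181.
Plus 31 days into July → day 212.

212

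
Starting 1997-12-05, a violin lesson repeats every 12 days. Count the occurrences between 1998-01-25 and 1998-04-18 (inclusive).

Occurrences land 12·i days after 1997-12-05 for i = 0, 1, 2, …
1998-01-25 is 51 days after the start; 51 ÷ 12 = 4 remainder 3; since the remainder is 3, round up to i = 5. First occurrence in the window: #6 on 1998-02-03 (5×12 = 60 days in).
1998-04-18 is 134 days after the start; 134 ÷ 12 = 11 remainder 2. Last occurrence in the window: #12 on 1998-04-16.
Occurrences #6 through #12: 7 in total.

7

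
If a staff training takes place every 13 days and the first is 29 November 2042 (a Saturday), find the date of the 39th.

6 April 2044

The 39th occurrence is 38 intervals after the first: 38 × 13 = 494 days after 29 November 2042.
November has 30 days — 1 day to the end of November leaves 493.
From end of November to end of 2042 is 31 days (462 left).
2043 has 365 days (97 left).
January has 31 days (66 left).
February has 29 days (37 left).
March has 31 days (6 left).
6 days into April → 6 April 2044.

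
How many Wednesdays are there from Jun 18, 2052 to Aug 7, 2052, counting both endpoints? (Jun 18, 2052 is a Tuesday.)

8

Jun 18, 2052 is a Tuesday; the first Wednesday on or after it is Jun 19, 2052 (1 day later).
From Jun 19, 2052 to Aug 7, 2052: 11 + 31 + 7 = 49 days (rest of Jun, Jul, Aug).
49 ÷ 7 = 7 full weeks with remainder 0, so 7 more Wednesdays after the first → 8.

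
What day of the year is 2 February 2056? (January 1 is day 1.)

Days in months before February: 31 = 31.
Plus 2 days into February → day 33.

33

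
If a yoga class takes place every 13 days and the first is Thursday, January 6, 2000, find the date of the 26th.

The 26th occurrence is 25 intervals after the first: 25 × 13 = 325 days after January 6, 2000.
January has 31 days — 25 days to the end of January leaves 300.
February has 29 days (271 left).
March has 31 days (240 left).
April has 30 days (210 left).
May has 31 days (179 left).
June has 30 days (149 left).
July has 31 days (118 left).
August has 31 days (87 left).
September has 30 days (57 left).
October has 31 days (26 left).
26 days into November → November 26, 2000.

November 26, 2000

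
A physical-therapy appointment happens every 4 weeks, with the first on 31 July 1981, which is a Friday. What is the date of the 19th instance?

17 December 1982

The 19th occurrence is 18 intervals after the first: 18 × 28 = 504 days after 31 July 1981.
July has 31 days — 0 days to the end of July leaves 504.
From end of July to end of 1981 is 153 days (351 left).
January has 31 days (320 left).
February has 28 days (292 left).
March has 31 days (261 left).
April has 30 days (231 left).
May has 31 days (200 left).
June has 30 days (170 left).
July has 31 days (139 left).
August has 31 days (108 left).
September has 30 days (78 left).
October has 31 days (47 left).
November has 30 days (17 left).
17 days into December → 17 December 1982.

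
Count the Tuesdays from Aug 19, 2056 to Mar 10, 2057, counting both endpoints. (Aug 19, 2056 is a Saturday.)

29

Aug 19, 2056 is a Saturday; the first Tuesday on or after it is Aug 22, 2056 (3 days later).
From Aug 22, 2056 to Mar 10, 2057: 9 + 30 + 31 + 30 + 31 + 31 + 28 + 10 = 200 days (rest of Aug, Sep, Oct, Nov, Dec, Jan, Feb, Mar).
200 ÷ 7 = 28 full weeks with remainder 4, so 28 more Tuesdays after the first → 29.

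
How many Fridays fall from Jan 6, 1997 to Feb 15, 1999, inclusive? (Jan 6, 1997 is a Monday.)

110

Jan 6, 1997 is a Monday; the first Friday on or after it is Jan 10, 1997 (4 days later).
From Jan 10, 1997 to Feb 15, 1999: 355 + 365 + 46 = 766 days (rest of 1997, 1998, to Feb 15, 1999 in 1999).
766 ÷ 7 = 109 full weeks with remainder 3, so 109 more Fridays after the first → 110.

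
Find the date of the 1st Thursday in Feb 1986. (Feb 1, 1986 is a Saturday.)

Feb 1986 begins on a Saturday, so the first Thursday is Feb 6 (5 days later).

Feb 6, 1986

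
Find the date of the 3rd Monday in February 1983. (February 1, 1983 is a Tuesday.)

February 1983 begins on a Tuesday, so the first Monday is February 7 (6 days later).
The 3rd Monday is 2 weeks later: 7 + 14 = 21.

February 21, 1983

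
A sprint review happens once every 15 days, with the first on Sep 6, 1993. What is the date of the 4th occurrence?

Oct 21, 1993

The 4th occurrence is 3 intervals after the first: 3 × 15 = 45 days after Sep 6, 1993.
Sep has 30 days — 24 days to the end of Sep leaves 21.
21 days into Oct → Oct 21, 1993.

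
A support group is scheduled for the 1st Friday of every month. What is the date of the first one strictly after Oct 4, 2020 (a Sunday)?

Oct 2020 starts on a Thursday, so its 1st Friday is Oct 2, 2020 (1 day in).
That is not after Oct 4, 2020, so look at Nov 2020.
Nov 2020 starts on a Sunday, so its 1st Friday is Nov 6, 2020 (5 days in).

Nov 6, 2020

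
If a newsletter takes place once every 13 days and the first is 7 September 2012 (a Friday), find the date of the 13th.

10 February 2013

The 13th occurrence is 12 intervals after the first: 12 × 13 = 156 days after 7 September 2012.
September has 30 days — 23 days to the end of September leaves 133.
October has 31 days (102 left).
November has 30 days (72 left).
December has 31 days (41 left).
January has 31 days (10 left).
10 days into February → 10 February 2013.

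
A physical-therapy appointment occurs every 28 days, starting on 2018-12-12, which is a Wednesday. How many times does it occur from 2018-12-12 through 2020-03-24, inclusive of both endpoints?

17

Occurrences land 28·i days after 2018-12-12 for i = 0, 1, 2, …
The window opens on the start date, so the first occurrence inside is #1 on 2018-12-12.
2020-03-24 is 468 days after the start; 468 ÷ 28 = 16 remainder 20. Last occurrence in the window: #17 on 2020-03-04.
Occurrences #1 through #17: 17 in total.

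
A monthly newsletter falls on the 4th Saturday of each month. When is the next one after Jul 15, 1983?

Jul 23, 1983

Jul 1983 starts on a Friday; its first Saturday is the 2nd, so the 4th Saturday is the 23rd — Jul 23, 1983.
Jul 23, 1983 is after Jul 15, 1983, so that is the next one.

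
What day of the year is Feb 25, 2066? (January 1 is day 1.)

Days in months before Feb: 31 = 31.
Plus 25 days into Feb → day 56.

56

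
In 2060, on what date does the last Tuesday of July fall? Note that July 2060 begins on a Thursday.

July 2060 begins on a Thursday, so the first Tuesday is July 6 (5 days later).
July 2060 has 31 days. Adding weeks: 6, 13, 20, 27 — the last one ≤ 31 is the 27th.

2060-07-27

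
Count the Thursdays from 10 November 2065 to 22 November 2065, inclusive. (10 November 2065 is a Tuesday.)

10 November 2065 is a Tuesday; the first Thursday on or after it is 12 November 2065 (2 days later).
From 12 November 2065 to 22 November 2065 is 22 − 12 = 10 days.
10 ÷ 7 = 1 full weeks with remainder 3, so 1 more Thursdays after the first → 2.

2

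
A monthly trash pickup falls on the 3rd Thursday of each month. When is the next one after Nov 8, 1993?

Nov 18, 1993

Nov 1993 starts on a Monday; its first Thursday is the 4th, so the 3rd Thursday is the 18th — Nov 18, 1993.
Nov 18, 1993 is after Nov 8, 1993, so that is the next one.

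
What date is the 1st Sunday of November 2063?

4 November 2063

November 2063 begins on a Thursday, so the first Sunday is November 4 (3 days later).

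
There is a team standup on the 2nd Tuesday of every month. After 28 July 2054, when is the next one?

July 2054 starts on a Wednesday; its first Tuesday is the 7th, so the 2nd Tuesday is the 14th — 14 July 2054.
That is not after 28 July 2054, so look at August 2054.
August 2054 starts on a Saturday; its first Tuesday is the 4th, so the 2nd Tuesday is the 11th — 11 August 2054.

11 August 2054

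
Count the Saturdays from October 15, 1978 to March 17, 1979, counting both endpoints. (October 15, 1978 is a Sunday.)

22

October 15, 1978 is a Sunday; the first Saturday on or after it is October 21, 1978 (6 days later).
From October 21, 1978 to March 17, 1979: 10 + 30 + 31 + 31 + 28 + 17 = 147 days (rest of October, November, December, January, February, March).
147 ÷ 7 = 21 full weeks with remainder 0, so 21 more Saturdays after the first → 22.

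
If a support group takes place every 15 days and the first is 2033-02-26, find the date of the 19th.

2033-11-23

The 19th occurrence is 18 intervals after the first: 18 × 15 = 270 days after 2033-02-26.
February has 28 days — 2 days to the end of February leaves 268.
March has 31 days (237 left).
April has 30 days (207 left).
May has 31 days (176 left).
June has 30 days (146 left).
July has 31 days (115 left).
August has 31 days (84 left).
September has 30 days (54 left).
October has 31 days (23 left).
23 days into November → 2033-11-23.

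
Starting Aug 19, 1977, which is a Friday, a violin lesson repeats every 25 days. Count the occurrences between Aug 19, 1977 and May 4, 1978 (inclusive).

Occurrences land 25·i days after Aug 19, 1977 for i = 0, 1, 2, …
The window opens on the start date, so the first occurrence inside is #1 on Aug 19, 1977.
May 4, 1978 is 258 days after the start; 258 ÷ 25 = 10 remainder 8. Last occurrence in the window: #11 on Apr 26, 1978.
Occurrences #1 through #11: 11 in total.

11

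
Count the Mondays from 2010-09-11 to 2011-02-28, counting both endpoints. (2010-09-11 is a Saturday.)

2010-09-11 is a Saturday; the first Monday on or after it is 2010-09-13 (2 days later).
From 2010-09-13 to 2011-02-28: 17 + 31 + 30 + 31 + 31 + 28 = 168 days (rest of September, October, November, December, January, February).
168 ÷ 7 = 24 full weeks with remainder 0, so 24 more Mondays after the first → 25.

25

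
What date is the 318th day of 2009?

2009-11-14

January has 31 days (318 − 31 = 287 remain).
February has 28 days (287 − 28 = 259 remain).
March has 31 days (259 − 31 = 228 remain).
April has 30 days (228 − 30 = 198 remain).
May has 31 days (198 − 31 = 167 remain).
June has 30 days (167 − 30 = 137 remain).
July has 31 days (137 − 31 = 106 remain).
August has 31 days (106 − 31 = 75 remain).
September has 30 days (75 − 30 = 45 remain).
October has 31 days (45 − 31 = 14 remain).
14 into November → November 14.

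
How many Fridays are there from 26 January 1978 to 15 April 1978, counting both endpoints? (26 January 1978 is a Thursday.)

12

26 January 1978 is a Thursday; the first Friday on or after it is 27 January 1978 (1 day later).
From 27 January 1978 to 15 April 1978: 4 + 28 + 31 + 15 = 78 days (rest of January, February, March, April).
78 ÷ 7 = 11 full weeks with remainder 1, so 11 more Fridays after the first → 12.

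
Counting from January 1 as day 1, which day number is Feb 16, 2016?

47

Days in months before Feb: 31 = 31.
Plus 16 days into Feb → day 47.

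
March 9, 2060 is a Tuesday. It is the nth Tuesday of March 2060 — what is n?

2nd

Day 9 falls in week ⌈9/7⌉ of the month.
Days 1–7 hold the 1st Tuesday, 8–14 the 2nd, 15–21 the 3rd, 22–28 the 4th, 29–31 the 5th.
9 is in the range for the 2nd.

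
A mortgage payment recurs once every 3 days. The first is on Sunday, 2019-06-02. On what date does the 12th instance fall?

2019-07-05

The 12th occurrence is 11 intervals after the first: 11 × 3 = 33 days after 2019-06-02.
June has 30 days — 28 days to the end of June leaves 5.
5 days into July → 2019-07-05.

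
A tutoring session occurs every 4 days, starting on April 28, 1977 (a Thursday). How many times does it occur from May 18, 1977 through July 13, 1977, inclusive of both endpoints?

Occurrences land 4·i days after April 28, 1977 for i = 0, 1, 2, …
May 18, 1977 is 20 days after the start; 20 ÷ 4 = 5 remainder 0. First occurrence in the window: #6 on May 18, 1977 (5×4 = 20 days in).
July 13, 1977 is 76 days after the start; 76 ÷ 4 = 19 remainder 0. Last occurrence in the window: #20 on July 13, 1977.
Occurrences #6 through #20: 15 in total.

15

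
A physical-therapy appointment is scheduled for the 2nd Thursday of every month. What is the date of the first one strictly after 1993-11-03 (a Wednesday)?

1993-11-11

November 1993 starts on a Monday; its first Thursday is the 4th, so the 2nd Thursday is the 11th — 1993-11-11.
1993-11-11 is after 1993-11-03, so that is the next one.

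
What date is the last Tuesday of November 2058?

The first Tuesday of November 2058 is November 5.
November 2058 has 30 days. Adding weeks: 5, 12, 19, 26 — the last one ≤ 30 is the 26th.

26 November 2058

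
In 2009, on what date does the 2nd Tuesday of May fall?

2009-05-12

May 2009 begins on a Friday, so the first Tuesday is May 5 (4 days later).
The 2nd Tuesday is 1 weeks later: 5 + 7 = 12.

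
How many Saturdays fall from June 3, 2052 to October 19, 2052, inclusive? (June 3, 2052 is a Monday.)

June 3, 2052 is a Monday; the first Saturday on or after it is June 8, 2052 (5 days later).
From June 8, 2052 to October 19, 2052: 22 + 31 + 31 + 30 + 19 = 133 days (rest of June, July, August, September, October).
133 ÷ 7 = 19 full weeks with remainder 0, so 19 more Saturdays after the first → 20.

20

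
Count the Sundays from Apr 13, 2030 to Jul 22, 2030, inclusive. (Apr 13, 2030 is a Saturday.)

Apr 13, 2030 is a Saturday; the first Sunday on or after it is Apr 14, 2030 (1 day later).
From Apr 14, 2030 to Jul 22, 2030: 16 + 31 + 30 + 22 = 99 days (rest of Apr, May, Jun, Jul).
99 ÷ 7 = 14 full weeks with remainder 1, so 14 more Sundays after the first → 15.

15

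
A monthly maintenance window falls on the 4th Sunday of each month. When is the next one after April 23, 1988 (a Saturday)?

April 24, 1988

April 1988 starts on a Friday; its first Sunday is the 3rd, so the 4th Sunday is the 24th — April 24, 1988.
April 24, 1988 is after April 23, 1988, so that is the next one.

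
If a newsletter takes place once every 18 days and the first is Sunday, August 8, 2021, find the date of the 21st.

The 21st occurrence is 20 intervals after the first: 20 × 18 = 360 days after August 8, 2021.
August has 31 days — 23 days to the end of August leaves 337.
September has 30 days (307 left).
October has 31 days (276 left).
November has 30 days (246 left).
December has 31 days (215 left).
January has 31 days (184 left).
February has 28 days (156 left).
March has 31 days (125 left).
April has 30 days (95 left).
May has 31 days (64 left).
June has 30 days (34 left).
July has 31 days (3 left).
3 days into August → August 3, 2022.

August 3, 2022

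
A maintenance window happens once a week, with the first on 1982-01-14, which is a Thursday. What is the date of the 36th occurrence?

1982-09-16

The 36th occurrence is 35 intervals after the first: 35 × 7 = 245 days after 1982-01-14.
January has 31 days — 17 days to the end of January leaves 228.
February has 28 days (200 left).
March has 31 days (169 left).
April has 30 days (139 left).
May has 31 days (108 left).
June has 30 days (78 left).
July has 31 days (47 left).
August has 31 days (16 left).
16 days into September → 1982-09-16.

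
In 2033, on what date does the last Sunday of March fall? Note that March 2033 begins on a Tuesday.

27 March 2033

March 2033 begins on a Tuesday, so the first Sunday is March 6 (5 days later).
March 2033 has 31 days. Adding weeks: 6, 13, 20, 27 — the last one ≤ 31 is the 27th.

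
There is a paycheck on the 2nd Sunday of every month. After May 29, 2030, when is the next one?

May 2030 starts on a Wednesday; its first Sunday is the 5th, so the 2nd Sunday is the 12th — May 12, 2030.
That is not after May 29, 2030, so look at June 2030.
June 2030 starts on a Saturday; its first Sunday is the 2nd, so the 2nd Sunday is the 9th — June 9, 2030.

June 9, 2030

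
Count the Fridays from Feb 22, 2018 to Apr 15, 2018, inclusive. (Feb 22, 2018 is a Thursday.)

Feb 22, 2018 is a Thursday; the first Friday on or after it is Feb 23, 2018 (1 day later).
From Feb 23, 2018 to Apr 15, 2018: 5 + 31 + 15 = 51 days (rest of Feb, Mar, Apr).
51 ÷ 7 = 7 full weeks with remainder 2, so 7 more Fridays after the first → 8.

8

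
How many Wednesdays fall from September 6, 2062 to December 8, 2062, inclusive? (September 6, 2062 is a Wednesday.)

14

September 6, 2062 is a Wednesday; the first Wednesday on or after it is September 6, 2062.
From September 6, 2062 to December 8, 2062: 24 + 31 + 30 + 8 = 93 days (rest of September, October, November, December).
93 ÷ 7 = 13 full weeks with remainder 2, so 13 more Wednesdays after the first → 14.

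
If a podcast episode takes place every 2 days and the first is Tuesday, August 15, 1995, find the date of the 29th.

October 10, 1995

The 29th occurrence is 28 intervals after the first: 28 × 2 = 56 days after August 15, 1995.
August has 31 days — 16 days to the end of August leaves 40.
September has 30 days (10 left).
10 days into October → October 10, 1995.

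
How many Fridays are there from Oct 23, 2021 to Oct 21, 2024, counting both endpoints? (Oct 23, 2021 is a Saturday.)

156

Oct 23, 2021 is a Saturday; the first Friday on or after it is Oct 29, 2021 (6 days later).
From Oct 29, 2021 to Oct 21, 2024: 63 + 365 + 365 + 295 = 1088 days (rest of 2021, 2022, 2023, to Oct 21, 2024 in 2024).
1088 ÷ 7 = 155 full weeks with remainder 3, so 155 more Fridays after the first → 156.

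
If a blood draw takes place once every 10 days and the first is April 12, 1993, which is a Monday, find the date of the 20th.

The 20th occurrence is 19 intervals after the first: 19 × 10 = 190 days after April 12, 1993.
April has 30 days — 18 days to the end of April leaves 172.
May has 31 days (141 left).
June has 30 days (111 left).
July has 31 days (80 left).
August has 31 days (49 left).
September has 30 days (19 left).
19 days into October → October 19, 1993.

October 19, 1993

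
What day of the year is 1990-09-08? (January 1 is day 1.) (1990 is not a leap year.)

Days in months before September: 31 + 28 + 31 + 30 + 31 + 30 + 31 + 31 = 243.
Plus 8 days into September → day 251.

251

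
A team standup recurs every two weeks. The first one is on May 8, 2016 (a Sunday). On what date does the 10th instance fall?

The 10th occurrence is 9 intervals after the first: 9 × 14 = 126 days after May 8, 2016.
May has 31 days — 23 days to the end of May leaves 103.
June has 30 days (73 left).
July has 31 days (42 left).
August has 31 days (11 left).
11 days into September → September 11, 2016.

September 11, 2016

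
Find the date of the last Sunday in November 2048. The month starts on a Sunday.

November 2048 begins on a Sunday, so the first Sunday is November 1.
November 2048 has 30 days. Adding weeks: 1, 8, 15, 22, 29 — the last one ≤ 30 is the 29th.

2048-11-29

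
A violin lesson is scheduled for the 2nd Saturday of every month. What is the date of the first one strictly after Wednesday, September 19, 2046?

September 2046 starts on a Saturday; its first Saturday is the 1st, so the 2nd Saturday is the 8th — September 8, 2046.
That is not after September 19, 2046, so look at October 2046.
October 2046 starts on a Monday; its first Saturday is the 6th, so the 2nd Saturday is the 13th — October 13, 2046.

October 13, 2046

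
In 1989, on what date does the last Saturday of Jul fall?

Jul 29, 1989

The first Saturday of Jul 1989 is Jul 1.
Jul 1989 has 31 days. Adding weeks: 1, 8, 15, 22, 29 — the last one ≤ 31 is the 29th.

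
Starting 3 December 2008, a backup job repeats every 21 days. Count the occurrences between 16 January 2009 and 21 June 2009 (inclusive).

Occurrences land 21·i days after 3 December 2008 for i = 0, 1, 2, …
16 January 2009 is 44 days after the start; 44 ÷ 21 = 2 remainder 2; since the remainder is 2, round up to i = 3. First occurrence in the window: #4 on 4 February 2009 (3×21 = 63 days in).
21 June 2009 is 200 days after the start; 200 ÷ 21 = 9 remainder 11. Last occurrence in the window: #10 on 10 June 2009.
Occurrences #4 through #10: 7 in total.

7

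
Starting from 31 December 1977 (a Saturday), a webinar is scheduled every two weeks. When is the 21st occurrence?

7 October 1978

The 21st occurrence is 20 intervals after the first: 20 × 14 = 280 days after 31 December 1977.
December has 31 days — 0 days to the end of December leaves 280.
January has 31 days (249 left).
February has 28 days (221 left).
March has 31 days (190 left).
April has 30 days (160 left).
May has 31 days (129 left).
June has 30 days (99 left).
July has 31 days (68 left).
August has 31 days (37 left).
September has 30 days (7 left).
7 days into October → 7 October 1978.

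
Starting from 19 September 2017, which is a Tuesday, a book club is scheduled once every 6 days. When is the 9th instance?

The 9th occurrence is 8 intervals after the first: 8 × 6 = 48 days after 19 September 2017.
September has 30 days — 11 days to the end of September leaves 37.
October has 31 days (6 left).
6 days into November → 6 November 2017.

6 November 2017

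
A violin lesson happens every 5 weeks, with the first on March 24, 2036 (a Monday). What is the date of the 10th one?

February 2, 2037

The 10th occurrence is 9 intervals after the first: 9 × 35 = 315 days after March 24, 2036.
March has 31 days — 7 days to the end of March leaves 308.
April has 30 days (278 left).
May has 31 days (247 left).
June has 30 days (217 left).
July has 31 days (186 left).
August has 31 days (155 left).
September has 30 days (125 left).
October has 31 days (94 left).
November has 30 days (64 left).
December has 31 days (33 left).
January has 31 days (2 left).
2 days into February → February 2, 2037.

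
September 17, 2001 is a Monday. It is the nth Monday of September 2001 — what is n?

3rd

Day 17 falls in week ⌈17/7⌉ of the month.
Days 1–7 hold the 1st Monday, 8–14 the 2nd, 15–21 the 3rd, 22–28 the 4th, 29–31 the 5th.
17 is in the range for the 3rd.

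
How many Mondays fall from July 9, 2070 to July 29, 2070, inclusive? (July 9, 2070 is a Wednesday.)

3

July 9, 2070 is a Wednesday; the first Monday on or after it is July 14, 2070 (5 days later).
From July 14, 2070 to July 29, 2070 is 29 − 14 = 15 days.
15 ÷ 7 = 2 full weeks with remainder 1, so 2 more Mondays after the first → 3.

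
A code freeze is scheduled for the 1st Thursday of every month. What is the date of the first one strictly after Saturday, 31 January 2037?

5 February 2037

January 2037 starts on a Thursday, so its 1st Thursday is 1 January 2037.
That is not after 31 January 2037, so look at February 2037.
February 2037 starts on a Sunday, so its 1st Thursday is 5 February 2037 (4 days in).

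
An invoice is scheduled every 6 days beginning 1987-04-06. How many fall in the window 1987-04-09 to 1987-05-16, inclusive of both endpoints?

6

Occurrences land 6·i days after 1987-04-06 for i = 0, 1, 2, …
1987-04-09 is 3 days after the start; 3 ÷ 6 = 0 remainder 3; since the remainder is 3, round up to i = 1. First occurrence in the window: #2 on 1987-04-12 (1×6 = 6 days in).
1987-05-16 is 40 days after the start; 40 ÷ 6 = 6 remainder 4. Last occurrence in the window: #7 on 1987-05-12.
Occurrences #2 through #7: 6 in total.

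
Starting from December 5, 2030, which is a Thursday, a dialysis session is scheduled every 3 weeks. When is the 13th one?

The 13th occurrence is 12 intervals after the first: 12 × 21 = 252 days after December 5, 2030.
December has 31 days — 26 days to the end of December leaves 226.
January has 31 days (195 left).
February has 28 days (167 left).
March has 31 days (136 left).
April has 30 days (106 left).
May has 31 days (75 left).
June has 30 days (45 left).
July has 31 days (14 left).
14 days into August → August 14, 2031.

August 14, 2031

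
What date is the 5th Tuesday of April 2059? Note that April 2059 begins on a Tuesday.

April 29, 2059

April 2059 begins on a Tuesday, so the first Tuesday is April 1.
The 5th Tuesday is 4 weeks later: 1 + 28 = 29.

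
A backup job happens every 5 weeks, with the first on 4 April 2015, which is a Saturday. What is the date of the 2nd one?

The 2nd occurrence is 1 interval after the first: 1 × 35 = 35 days after 4 April 2015.
April has 30 days — 26 days to the end of April leaves 9.
9 days into May → 9 May 2015.

9 May 2015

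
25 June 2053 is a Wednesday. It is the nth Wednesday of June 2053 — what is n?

Day 25 falls in week ⌈25/7⌉ of the month.
Days 1–7 hold the 1st Wednesday, 8–14 the 2nd, 15–21 the 3rd, 22–28 the 4th, 29–31 the 5th.
25 is in the range for the 4th.

4th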